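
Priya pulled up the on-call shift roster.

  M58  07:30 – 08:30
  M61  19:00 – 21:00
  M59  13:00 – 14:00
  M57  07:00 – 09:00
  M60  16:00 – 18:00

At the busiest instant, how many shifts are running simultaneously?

Sweep the timeline, counting +1 at each start and −1 at each end (ends before starts at a tie):
07:00 start M57 → 1
07:30 start M58 → 2
08:30 end M58 → 1
09:00 end M57 → 0
13:00 start M59 → 1
14:00 end M59 → 0
16:00 start M60 → 1
18:00 end M60 → 0
19:00 start M61 → 1
21:00 end M61 → 0
Peak is 2, at 07:30 (M57, M58).

2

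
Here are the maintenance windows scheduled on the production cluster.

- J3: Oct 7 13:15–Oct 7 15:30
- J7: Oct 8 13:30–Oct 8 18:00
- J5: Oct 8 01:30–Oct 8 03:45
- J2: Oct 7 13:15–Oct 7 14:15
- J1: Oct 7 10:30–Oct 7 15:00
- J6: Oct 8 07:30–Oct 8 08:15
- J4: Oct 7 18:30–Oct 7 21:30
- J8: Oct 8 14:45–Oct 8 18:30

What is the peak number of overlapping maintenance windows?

Sweep the timeline, counting +1 at each start and −1 at each end (ends before starts at a tie):
Oct 7 10:30 start J1 → 1
Oct 7 13:15 start J2 → 2
Oct 7 13:15 start J3 → 3
Oct 7 14:15 end J2 → 2
Oct 7 15:00 end J1 → 1
Oct 7 15:30 end J3 → 0
Oct 7 18:30 start J4 → 1
Oct 7 21:30 end J4 → 0
Oct 8 01:30 start J5 → 1
Oct 8 03:45 end J5 → 0
Oct 8 07:30 start J6 → 1
Oct 8 08:15 end J6 → 0
Oct 8 13:30 start J7 → 1
Oct 8 14:45 start J8 → 2
Oct 8 18:00 end J7 → 1
Oct 8 18:30 end J8 → 0
Peak is 3, at Oct 7 13:15 (J1, J2, J3).

3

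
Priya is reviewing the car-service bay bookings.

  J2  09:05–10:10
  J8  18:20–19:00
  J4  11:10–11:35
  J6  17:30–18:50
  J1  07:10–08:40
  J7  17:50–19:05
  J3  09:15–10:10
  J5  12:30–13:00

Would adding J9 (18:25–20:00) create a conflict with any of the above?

Yes — it overlaps J6, J7, J8

J1: ends 08:40 at or before J9 starts 18:25 → clear.
J2: ends 10:10 at or before J9 starts 18:25 → clear.
J3: ends 10:10 at or before J9 starts 18:25 → clear.
J4: ends 11:35 at or before J9 starts 18:25 → clear.
J5: ends 13:00 at or before J9 starts 18:25 → clear.
J6: starts 17:30 before J9 ends 20:00, and ends 18:50 after J9 starts 18:25 → overlap.
J7: starts 17:50 before J9 ends 20:00, and ends 19:05 after J9 starts 18:25 → overlap.
J8: starts 18:20 before J9 ends 20:00, and ends 19:00 after J9 starts 18:25 → overlap.
J9 overlaps J6, J7, J8.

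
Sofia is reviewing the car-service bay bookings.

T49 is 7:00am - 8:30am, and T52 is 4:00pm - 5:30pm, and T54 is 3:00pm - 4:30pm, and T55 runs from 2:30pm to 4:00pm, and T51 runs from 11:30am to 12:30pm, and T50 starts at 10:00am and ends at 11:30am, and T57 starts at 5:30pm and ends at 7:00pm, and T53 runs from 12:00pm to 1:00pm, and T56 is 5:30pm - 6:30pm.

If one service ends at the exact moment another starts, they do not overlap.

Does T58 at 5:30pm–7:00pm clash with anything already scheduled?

Yes — it overlaps T56, T57

T49: ends 8:30am at or before T58 starts 5:30pm → clear.
T50: ends 11:30am at or before T58 starts 5:30pm → clear.
T51: ends 12:30pm at or before T58 starts 5:30pm → clear.
T53: ends 1:00pm at or before T58 starts 5:30pm → clear.
T55: ends 4:00pm at or before T58 starts 5:30pm → clear.
T54: ends 4:30pm at or before T58 starts 5:30pm → clear.
T52: ends 5:30pm at or before T58 starts 5:30pm → clear.
T56: starts 5:30pm before T58 ends 7:00pm, and ends 6:30pm after T58 starts 5:30pm → overlap.
T57: starts 5:30pm before T58 ends 7:00pm, and ends 7:00pm after T58 starts 5:30pm → overlap.
T58 overlaps T56, T57.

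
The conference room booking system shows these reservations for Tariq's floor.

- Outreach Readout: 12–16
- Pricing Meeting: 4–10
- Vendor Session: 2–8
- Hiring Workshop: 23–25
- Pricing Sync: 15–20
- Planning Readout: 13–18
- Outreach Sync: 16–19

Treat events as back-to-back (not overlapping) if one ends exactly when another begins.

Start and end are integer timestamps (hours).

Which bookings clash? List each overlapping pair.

Check each pair: they overlap iff neither finishes before the other starts.
Sorted by start: Vendor Session, Pricing Meeting, Outreach Readout, Planning Readout, Pricing Sync, Outreach Sync, Hiring Workshop.
Pricing Meeting starts before Vendor Session ends → Vendor Session and Pricing Meeting overlap.
Outreach Readout starts after Vendor Session ends; Vendor Session is clear from here.
Outreach Readout starts after Pricing Meeting ends; Pricing Meeting is clear from here.
Planning Readout starts before Outreach Readout ends → Outreach Readout and Planning Readout overlap.
Pricing Sync starts before Outreach Readout ends → Outreach Readout and Pricing Sync overlap.
Outreach Sync starts exactly when Outreach Readout ends (back-to-back, no overlap); Outreach Readout is clear from here.
Pricing Sync starts before Planning Readout ends → Planning Readout and Pricing Sync overlap.
Outreach Sync starts before Planning Readout ends → Planning Readout and Outreach Sync overlap.
Hiring Workshop starts after Planning Readout ends.
Outreach Sync starts before Pricing Sync ends → Pricing Sync and Outreach Sync overlap.
Hiring Workshop starts after Pricing Sync ends.
Hiring Workshop starts after Outreach Sync ends.

Outreach Readout & Planning Readout, Outreach Readout & Pricing Sync, Outreach Sync & Planning Readout, Outreach Sync & Pricing Sync, Planning Readout & Pricing Sync, Pricing Meeting & Vendor Session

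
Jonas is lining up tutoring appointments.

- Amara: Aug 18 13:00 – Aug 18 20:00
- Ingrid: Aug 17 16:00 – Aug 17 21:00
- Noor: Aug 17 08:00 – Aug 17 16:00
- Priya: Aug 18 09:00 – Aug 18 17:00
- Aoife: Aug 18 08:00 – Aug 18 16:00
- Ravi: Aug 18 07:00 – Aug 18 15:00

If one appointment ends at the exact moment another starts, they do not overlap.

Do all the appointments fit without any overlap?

No

Sorted by start: Noor, Ingrid, Ravi, Aoife, Priya, Amara.
Ingrid starts exactly when Noor ends (back-to-back, no overlap), so nothing later overlaps Noor either.
Ravi starts after Ingrid ends, so nothing later overlaps Ingrid either.
Aoife starts before Ravi ends → Ravi and Aoife overlap.
That's a conflict, so the schedule is not conflict-free.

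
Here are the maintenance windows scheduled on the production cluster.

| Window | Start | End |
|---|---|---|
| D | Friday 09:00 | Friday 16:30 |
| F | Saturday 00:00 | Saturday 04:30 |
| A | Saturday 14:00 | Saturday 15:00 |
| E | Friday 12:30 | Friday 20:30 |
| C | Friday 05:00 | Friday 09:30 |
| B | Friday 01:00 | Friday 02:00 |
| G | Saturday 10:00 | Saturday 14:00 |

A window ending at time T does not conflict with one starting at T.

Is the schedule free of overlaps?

Sorted by start: B, C, D, E, F, G, A.
C starts after B ends — done with B.
D starts before C ends → C and D overlap.
That's a conflict, so the schedule is not conflict-free.

No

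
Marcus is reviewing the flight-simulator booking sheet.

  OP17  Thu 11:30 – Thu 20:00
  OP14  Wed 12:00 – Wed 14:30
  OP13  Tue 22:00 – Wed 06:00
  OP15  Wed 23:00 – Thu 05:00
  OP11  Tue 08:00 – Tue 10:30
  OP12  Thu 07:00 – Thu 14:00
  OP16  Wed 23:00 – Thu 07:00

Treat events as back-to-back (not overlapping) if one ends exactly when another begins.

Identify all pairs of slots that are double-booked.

OP12 & OP17, OP15 & OP16

Check each pair: they overlap iff neither finishes before the other starts.
Sorted by start: OP11, OP13, OP14, OP15, OP16, OP12, OP17.
OP13 starts after OP11 ends, so OP11 has no further overlaps.
OP14 starts after OP13 ends, so OP13 has no further overlaps.
OP15 starts after OP14 ends, so OP14 has no further overlaps.
OP16 starts before OP15 ends → OP15 and OP16 overlap.
OP12 starts after OP15 ends, so OP15 has no further overlaps.
OP12 starts exactly when OP16 ends (back-to-back, no overlap), so OP16 has no further overlaps.
OP17 starts before OP12 ends → OP12 and OP17 overlap.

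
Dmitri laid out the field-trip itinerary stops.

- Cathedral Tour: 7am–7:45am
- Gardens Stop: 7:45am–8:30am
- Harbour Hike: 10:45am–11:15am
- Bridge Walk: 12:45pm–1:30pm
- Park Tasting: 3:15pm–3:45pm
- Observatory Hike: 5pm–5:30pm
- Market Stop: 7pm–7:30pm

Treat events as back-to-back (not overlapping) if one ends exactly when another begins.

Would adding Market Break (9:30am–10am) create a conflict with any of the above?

No — it doesn't clash with anything

Cathedral Tour: ends 7:45am at or before Market Break starts 9:30am → clear.
Gardens Stop: ends 8:30am at or before Market Break starts 9:30am → clear.
Harbour Hike: starts 10:45am at or after Market Break ends 10am → clear.
Bridge Walk: starts 12:45pm at or after Market Break ends 10am → clear.
Park Tasting: starts 3:15pm at or after Market Break ends 10am → clear.
Observatory Hike: starts 5pm at or after Market Break ends 10am → clear.
Market Stop: starts 7pm at or after Market Break ends 10am → clear.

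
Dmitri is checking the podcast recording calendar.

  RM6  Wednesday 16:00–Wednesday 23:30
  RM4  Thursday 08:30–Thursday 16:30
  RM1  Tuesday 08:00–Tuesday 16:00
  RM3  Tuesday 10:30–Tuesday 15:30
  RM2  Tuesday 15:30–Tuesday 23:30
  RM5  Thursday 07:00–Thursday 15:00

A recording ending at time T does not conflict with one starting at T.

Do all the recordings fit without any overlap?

No

Check each pair: they overlap iff neither finishes before the other starts.
Sorted by start: RM1, RM3, RM2, RM6, RM5, RM4.
RM3 starts before RM1 ends → RM1 and RM3 overlap.
That's a conflict, so the schedule is not conflict-free.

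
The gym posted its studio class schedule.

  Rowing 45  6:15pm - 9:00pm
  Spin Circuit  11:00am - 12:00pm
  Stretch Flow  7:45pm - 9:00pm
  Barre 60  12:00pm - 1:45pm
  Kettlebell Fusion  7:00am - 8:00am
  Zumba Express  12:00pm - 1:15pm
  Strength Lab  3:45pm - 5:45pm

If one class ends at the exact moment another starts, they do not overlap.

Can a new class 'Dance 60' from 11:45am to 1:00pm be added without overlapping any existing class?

Kettlebell Fusion: ends 8:00am at or before Dance 60 starts 11:45am → clear.
Spin Circuit: starts 11:00am before Dance 60 ends 1:00pm, and ends 12:00pm after Dance 60 starts 11:45am → overlap.
Barre 60: starts 12:00pm before Dance 60 ends 1:00pm, and ends 1:45pm after Dance 60 starts 11:45am → overlap.
Zumba Express: starts 12:00pm before Dance 60 ends 1:00pm, and ends 1:15pm after Dance 60 starts 11:45am → overlap.
Strength Lab: starts 3:45pm at or after Dance 60 ends 1:00pm → clear.
Rowing 45: starts 6:15pm at or after Dance 60 ends 1:00pm → clear.
Stretch Flow: starts 7:45pm at or after Dance 60 ends 1:00pm → clear.
Dance 60 overlaps Barre 60, Zumba Express, Spin Circuit.

No — it overlaps Barre 60, Spin Circuit, Zumba Express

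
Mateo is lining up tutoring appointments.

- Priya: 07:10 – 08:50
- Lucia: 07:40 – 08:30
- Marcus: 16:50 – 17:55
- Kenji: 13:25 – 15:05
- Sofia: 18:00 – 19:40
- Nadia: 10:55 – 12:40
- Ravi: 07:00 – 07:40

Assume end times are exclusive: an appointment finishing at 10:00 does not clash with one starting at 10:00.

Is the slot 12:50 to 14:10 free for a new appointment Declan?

No — it overlaps Kenji

Ravi: ends 07:40 at or before Declan starts 12:50 → clear.
Priya: ends 08:50 at or before Declan starts 12:50 → clear.
Lucia: ends 08:30 at or before Declan starts 12:50 → clear.
Nadia: ends 12:40 at or before Declan starts 12:50 → clear.
Kenji: starts 13:25 before Declan ends 14:10, and ends 15:05 after Declan starts 12:50 → overlap.
Marcus: starts 16:50 at or after Declan ends 14:10 → clear.
Sofia: starts 18:00 at or after Declan ends 14:10 → clear.
Declan overlaps Kenji.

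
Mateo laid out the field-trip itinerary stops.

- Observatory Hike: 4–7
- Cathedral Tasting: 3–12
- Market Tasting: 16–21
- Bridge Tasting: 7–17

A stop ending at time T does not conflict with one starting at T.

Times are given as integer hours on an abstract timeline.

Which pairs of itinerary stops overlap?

Two intervals overlap when each starts before the other ends.
Sorted by start: Cathedral Tasting, Observatory Hike, Bridge Tasting, Market Tasting.
Observatory Hike starts before Cathedral Tasting ends → Cathedral Tasting and Observatory Hike overlap.
Bridge Tasting starts before Cathedral Tasting ends → Cathedral Tasting and Bridge Tasting overlap.
Market Tasting starts after Cathedral Tasting ends.
Bridge Tasting starts exactly when Observatory Hike ends (back-to-back, no overlap); Observatory Hike is clear from here.
Market Tasting starts before Bridge Tasting ends → Bridge Tasting and Market Tasting overlap.

Bridge Tasting & Cathedral Tasting, Bridge Tasting & Market Tasting, Cathedral Tasting & Observatory Hike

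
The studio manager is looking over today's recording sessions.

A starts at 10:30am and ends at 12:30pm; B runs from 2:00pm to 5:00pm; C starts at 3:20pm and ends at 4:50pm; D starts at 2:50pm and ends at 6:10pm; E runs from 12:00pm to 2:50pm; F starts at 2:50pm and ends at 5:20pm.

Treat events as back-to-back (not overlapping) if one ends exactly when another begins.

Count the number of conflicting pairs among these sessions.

8

Check each pair: they overlap iff neither finishes before the other starts.
Sorted by start: A, E, B, D, F, C.
E starts before A ends → A and E overlap.
B starts after A ends, so A has no further overlaps.
B starts before E ends → E and B overlap.
D starts exactly when E ends (back-to-back, no overlap), so E has no further overlaps.
D starts before B ends → B and D overlap.
F starts before B ends → B and F overlap.
C starts before B ends → B and C overlap.
F starts before D ends → D and F overlap.
C starts before D ends → D and C overlap.
C starts before F ends → F and C overlap.
Overlapping pairs: A & E, B & C, B & D, B & E, B & F, C & D, C & F, D & F — 8 in total.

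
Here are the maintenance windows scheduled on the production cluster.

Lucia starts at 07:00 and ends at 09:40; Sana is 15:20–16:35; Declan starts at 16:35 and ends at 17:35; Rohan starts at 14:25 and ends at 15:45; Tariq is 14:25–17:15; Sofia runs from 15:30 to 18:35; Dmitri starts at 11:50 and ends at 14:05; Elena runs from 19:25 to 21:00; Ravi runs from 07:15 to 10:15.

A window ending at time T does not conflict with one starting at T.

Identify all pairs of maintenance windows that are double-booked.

Sorted by start: Lucia, Ravi, Dmitri, Tariq, Rohan, Sana, Sofia, Declan, Elena.
Ravi starts before Lucia ends → Lucia and Ravi overlap.
Dmitri starts after Lucia ends, so Lucia has no further overlaps.
Dmitri starts after Ravi ends, so Ravi has no further overlaps.
Tariq starts after Dmitri ends, so Dmitri has no further overlaps.
Rohan starts before Tariq ends → Tariq and Rohan overlap.
Sana starts before Tariq ends → Tariq and Sana overlap.
Sofia starts before Tariq ends → Tariq and Sofia overlap.
Declan starts before Tariq ends → Tariq and Declan overlap.
Elena starts after Tariq ends.
Sana starts before Rohan ends → Rohan and Sana overlap.
Sofia starts before Rohan ends → Rohan and Sofia overlap.
Declan starts after Rohan ends, so Rohan has no further overlaps.
Sofia starts before Sana ends → Sana and Sofia overlap.
Declan starts exactly when Sana ends (back-to-back, no overlap), so Sana has no further overlaps.
Declan starts before Sofia ends → Sofia and Declan overlap.
Elena starts after Sofia ends.
Elena starts after Declan ends.

Declan & Sofia, Declan & Tariq, Lucia & Ravi, Rohan & Sana, Rohan & Sofia, Rohan & Tariq, Sana & Sofia, Sana & Tariq, Sofia & Tariq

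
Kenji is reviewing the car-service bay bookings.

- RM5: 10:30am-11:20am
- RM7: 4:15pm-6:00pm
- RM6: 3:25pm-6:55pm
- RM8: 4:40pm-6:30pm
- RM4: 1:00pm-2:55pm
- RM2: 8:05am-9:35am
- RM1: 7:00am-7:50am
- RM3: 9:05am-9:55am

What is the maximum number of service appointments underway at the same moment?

Walk through starts and ends in time order (an end at T is processed before a start at T):
7:00am start RM1 → 1
7:50am end RM1 → 0
8:05am start RM2 → 1
9:05am start RM3 → 2
9:35am end RM2 → 1
9:55am end RM3 → 0
10:30am start RM5 → 1
11:20am end RM5 → 0
1:00pm start RM4 → 1
2:55pm end RM4 → 0
3:25pm start RM6 → 1
4:15pm start RM7 → 2
4:40pm start RM8 → 3
6:00pm end RM7 → 2
6:30pm end RM8 → 1
6:55pm end RM6 → 0
Peak is 3, at 4:40pm (RM6, RM7, RM8).

3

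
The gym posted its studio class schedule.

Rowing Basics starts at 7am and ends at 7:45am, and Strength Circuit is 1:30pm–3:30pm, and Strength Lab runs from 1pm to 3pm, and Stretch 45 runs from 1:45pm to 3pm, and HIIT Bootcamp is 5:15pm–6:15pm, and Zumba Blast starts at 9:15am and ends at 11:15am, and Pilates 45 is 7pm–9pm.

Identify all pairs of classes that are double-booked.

Strength Circuit & Strength Lab, Strength Circuit & Stretch 45, Strength Lab & Stretch 45

Two intervals overlap when each starts before the other ends.
Sorted by start: Rowing Basics, Zumba Blast, Strength Lab, Strength Circuit, Stretch 45, HIIT Bootcamp, Pilates 45.
Zumba Blast starts after Rowing Basics ends, so nothing later overlaps Rowing Basics either.
Strength Lab starts after Zumba Blast ends, so nothing later overlaps Zumba Blast either.
Strength Circuit starts before Strength Lab ends → Strength Lab and Strength Circuit overlap.
Stretch 45 starts before Strength Lab ends → Strength Lab and Stretch 45 overlap.
HIIT Bootcamp starts after Strength Lab ends, so nothing later overlaps Strength Lab either.
Stretch 45 starts before Strength Circuit ends → Strength Circuit and Stretch 45 overlap.
HIIT Bootcamp starts after Strength Circuit ends, so nothing later overlaps Strength Circuit either.
HIIT Bootcamp starts after Stretch 45 ends, so nothing later overlaps Stretch 45 either.
Pilates 45 starts after HIIT Bootcamp ends.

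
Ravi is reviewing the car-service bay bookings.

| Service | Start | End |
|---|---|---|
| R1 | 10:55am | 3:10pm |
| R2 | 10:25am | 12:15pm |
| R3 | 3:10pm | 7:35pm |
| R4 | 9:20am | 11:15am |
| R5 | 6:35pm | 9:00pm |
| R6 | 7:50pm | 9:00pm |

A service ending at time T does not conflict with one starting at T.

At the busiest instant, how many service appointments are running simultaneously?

Walk through starts and ends in time order (an end at T is processed before a start at T):
9:20am start R4 → 1
10:25am start R2 → 2
10:55am start R1 → 3
11:15am end R4 → 2
12:15pm end R2 → 1
3:10pm end R1 → 0
3:10pm start R3 → 1
6:35pm start R5 → 2
7:35pm end R3 → 1
7:50pm start R6 → 2
9:00pm end R5 → 1
9:00pm end R6 → 0
Peak is 3, at 10:55am (R1, R2, R4).

3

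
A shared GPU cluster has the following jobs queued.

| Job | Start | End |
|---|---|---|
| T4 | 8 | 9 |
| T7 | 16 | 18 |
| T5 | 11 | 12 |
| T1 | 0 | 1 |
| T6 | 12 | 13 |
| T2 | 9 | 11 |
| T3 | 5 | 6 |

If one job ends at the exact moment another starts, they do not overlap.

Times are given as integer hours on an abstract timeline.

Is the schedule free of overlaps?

Sorted by start: T1, T3, T4, T2, T5, T6, T7.
T3 starts after T1 ends, so nothing later overlaps T1 either.
T4 starts after T3 ends, so nothing later overlaps T3 either.
T2 starts exactly when T4 ends (back-to-back, no overlap), so nothing later overlaps T4 either.
T5 starts exactly when T2 ends (back-to-back, no overlap), so nothing later overlaps T2 either.
T6 starts exactly when T5 ends (back-to-back, no overlap), so nothing later overlaps T5 either.
T7 starts after T6 ends.
Every pair is clear; the schedule has no overlaps.

Yes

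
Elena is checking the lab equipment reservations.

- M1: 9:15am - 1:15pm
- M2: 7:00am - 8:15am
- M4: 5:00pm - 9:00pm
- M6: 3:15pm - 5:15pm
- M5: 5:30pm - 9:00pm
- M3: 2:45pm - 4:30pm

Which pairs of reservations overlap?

M3 & M6, M4 & M5, M4 & M6

Sorted by start: M2, M1, M3, M6, M4, M5.
M1 starts after M2 ends — done with M2.
M3 starts after M1 ends — done with M1.
M6 starts before M3 ends → M3 and M6 overlap.
M4 starts after M3 ends — done with M3.
M4 starts before M6 ends → M6 and M4 overlap.
M5 starts after M6 ends.
M5 starts before M4 ends → M4 and M5 overlap.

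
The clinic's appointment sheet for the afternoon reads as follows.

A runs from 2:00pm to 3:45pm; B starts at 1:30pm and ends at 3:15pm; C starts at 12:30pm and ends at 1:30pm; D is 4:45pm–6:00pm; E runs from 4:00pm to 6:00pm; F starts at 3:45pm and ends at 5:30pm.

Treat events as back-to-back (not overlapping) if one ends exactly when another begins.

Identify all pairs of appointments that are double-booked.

A & B, D & E, D & F, E & F

Sorted by start: C, B, A, F, E, D.
B starts exactly when C ends (back-to-back, no overlap); C is clear from here.
A starts before B ends → B and A overlap.
F starts after B ends; B is clear from here.
F starts exactly when A ends (back-to-back, no overlap); A is clear from here.
E starts before F ends → F and E overlap.
D starts before F ends → F and D overlap.
D starts before E ends → E and D overlap.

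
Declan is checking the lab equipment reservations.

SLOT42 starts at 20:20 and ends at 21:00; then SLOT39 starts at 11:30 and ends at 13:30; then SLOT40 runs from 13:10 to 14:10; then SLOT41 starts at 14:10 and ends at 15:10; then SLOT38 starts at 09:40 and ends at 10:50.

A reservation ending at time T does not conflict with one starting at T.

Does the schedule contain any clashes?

Yes

Sorted by start: SLOT38, SLOT39, SLOT40, SLOT41, SLOT42.
SLOT39 starts after SLOT38 ends, so nothing later overlaps SLOT38 either.
SLOT40 starts before SLOT39 ends → SLOT39 and SLOT40 overlap.
That's a conflict, so the schedule is not conflict-free.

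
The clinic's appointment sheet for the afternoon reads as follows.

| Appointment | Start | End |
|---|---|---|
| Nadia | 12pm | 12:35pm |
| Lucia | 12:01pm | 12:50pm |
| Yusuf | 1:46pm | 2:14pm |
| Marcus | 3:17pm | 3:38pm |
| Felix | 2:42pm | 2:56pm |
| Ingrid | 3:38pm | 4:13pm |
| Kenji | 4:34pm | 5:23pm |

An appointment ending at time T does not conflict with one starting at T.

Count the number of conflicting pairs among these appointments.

Check each pair: they overlap iff neither finishes before the other starts.
Sorted by start: Nadia, Lucia, Yusuf, Felix, Marcus, Ingrid, Kenji.
Lucia starts before Nadia ends → Nadia and Lucia overlap.
Yusuf starts after Nadia ends, so Nadia has no further overlaps.
Yusuf starts after Lucia ends, so Lucia has no further overlaps.
Felix starts after Yusuf ends, so Yusuf has no further overlaps.
Marcus starts after Felix ends, so Felix has no further overlaps.
Ingrid starts exactly when Marcus ends (back-to-back, no overlap), so Marcus has no further overlaps.
Kenji starts after Ingrid ends.
Overlapping pairs: Lucia & Nadia — 1 in total.

1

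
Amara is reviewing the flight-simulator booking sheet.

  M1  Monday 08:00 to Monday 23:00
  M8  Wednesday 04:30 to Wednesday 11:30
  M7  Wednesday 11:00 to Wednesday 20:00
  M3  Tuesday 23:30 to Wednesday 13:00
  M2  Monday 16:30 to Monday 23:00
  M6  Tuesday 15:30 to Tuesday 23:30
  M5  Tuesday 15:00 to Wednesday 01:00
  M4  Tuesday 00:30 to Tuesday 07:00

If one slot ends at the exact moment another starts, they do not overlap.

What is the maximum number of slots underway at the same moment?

Sort all start/end points and keep a running count:
Monday 08:00 start M1 → 1
Monday 16:30 start M2 → 2
Monday 23:00 end M1 → 1
Monday 23:00 end M2 → 0
Tuesday 00:30 start M4 → 1
Tuesday 07:00 end M4 → 0
Tuesday 15:00 start M5 → 1
Tuesday 15:30 start M6 → 2
Tuesday 23:30 end M6 → 1
Tuesday 23:30 start M3 → 2
Wednesday 01:00 end M5 → 1
Wednesday 04:30 start M8 → 2
Wednesday 11:00 start M7 → 3
Wednesday 11:30 end M8 → 2
Wednesday 13:00 end M3 → 1
Wednesday 20:00 end M7 → 0
Peak is 3, at Wednesday 11:00 (M3, M7, M8).

3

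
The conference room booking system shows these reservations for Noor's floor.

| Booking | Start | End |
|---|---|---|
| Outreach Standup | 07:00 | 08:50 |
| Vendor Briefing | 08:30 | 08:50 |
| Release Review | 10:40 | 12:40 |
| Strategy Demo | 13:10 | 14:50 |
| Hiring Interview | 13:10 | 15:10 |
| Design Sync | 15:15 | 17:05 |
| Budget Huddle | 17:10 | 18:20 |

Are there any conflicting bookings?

Check each pair: they overlap iff neither finishes before the other starts.
Sorted by start: Outreach Standup, Vendor Briefing, Release Review, Strategy Demo, Hiring Interview, Design Sync, Budget Huddle.
Vendor Briefing starts before Outreach Standup ends → Outreach Standup and Vendor Briefing overlap.
That's a conflict, so the schedule is not conflict-free.

Yes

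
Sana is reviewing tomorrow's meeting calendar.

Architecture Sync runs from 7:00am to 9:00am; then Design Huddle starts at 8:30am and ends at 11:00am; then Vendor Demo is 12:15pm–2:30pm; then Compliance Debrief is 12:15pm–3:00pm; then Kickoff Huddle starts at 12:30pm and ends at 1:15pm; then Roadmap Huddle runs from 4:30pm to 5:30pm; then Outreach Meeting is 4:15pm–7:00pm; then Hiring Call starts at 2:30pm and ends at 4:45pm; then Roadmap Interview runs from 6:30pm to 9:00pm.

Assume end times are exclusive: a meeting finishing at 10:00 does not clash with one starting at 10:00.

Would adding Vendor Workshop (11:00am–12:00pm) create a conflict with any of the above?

Architecture Sync: ends 9:00am at or before Vendor Workshop starts 11:00am → clear.
Design Huddle: ends 11:00am at or before Vendor Workshop starts 11:00am → clear.
Vendor Demo: starts 12:15pm at or after Vendor Workshop ends 12:00pm → clear.
Compliance Debrief: starts 12:15pm at or after Vendor Workshop ends 12:00pm → clear.
Kickoff Huddle: starts 12:30pm at or after Vendor Workshop ends 12:00pm → clear.
Hiring Call: starts 2:30pm at or after Vendor Workshop ends 12:00pm → clear.
Outreach Meeting: starts 4:15pm at or after Vendor Workshop ends 12:00pm → clear.
Roadmap Huddle: starts 4:30pm at or after Vendor Workshop ends 12:00pm → clear.
Roadmap Interview: starts 6:30pm at or after Vendor Workshop ends 12:00pm → clear.

No — it doesn't clash with anything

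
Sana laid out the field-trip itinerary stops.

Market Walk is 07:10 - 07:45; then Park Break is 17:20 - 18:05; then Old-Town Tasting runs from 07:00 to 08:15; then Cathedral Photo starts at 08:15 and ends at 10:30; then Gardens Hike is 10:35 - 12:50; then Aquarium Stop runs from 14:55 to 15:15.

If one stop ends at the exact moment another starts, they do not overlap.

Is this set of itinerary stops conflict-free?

Two intervals overlap when each starts before the other ends.
Sorted by start: Old-Town Tasting, Market Walk, Cathedral Photo, Gardens Hike, Aquarium Stop, Park Break.
Market Walk starts before Old-Town Tasting ends → Old-Town Tasting and Market Walk overlap.
That's a conflict, so the schedule is not conflict-free.

No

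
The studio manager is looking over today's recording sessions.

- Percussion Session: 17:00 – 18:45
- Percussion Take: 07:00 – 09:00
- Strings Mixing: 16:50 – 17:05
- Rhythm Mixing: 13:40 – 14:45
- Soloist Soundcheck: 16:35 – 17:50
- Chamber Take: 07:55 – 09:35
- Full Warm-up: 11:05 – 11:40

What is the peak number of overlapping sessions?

3

Sweep the timeline, counting +1 at each start and −1 at each end (ends before starts at a tie):
07:00 start Percussion Take → 1
07:55 start Chamber Take → 2
09:00 end Percussion Take → 1
09:35 end Chamber Take → 0
11:05 start Full Warm-up → 1
11:40 end Full Warm-up → 0
13:40 start Rhythm Mixing → 1
14:45 end Rhythm Mixing → 0
16:35 start Soloist Soundcheck → 1
16:50 start Strings Mixing → 2
17:00 start Percussion Session → 3
17:05 end Strings Mixing → 2
17:50 end Soloist Soundcheck → 1
18:45 end Percussion Session → 0
Peak is 3, at 17:00 (Percussion Session, Soloist Soundcheck, Strings Mixing).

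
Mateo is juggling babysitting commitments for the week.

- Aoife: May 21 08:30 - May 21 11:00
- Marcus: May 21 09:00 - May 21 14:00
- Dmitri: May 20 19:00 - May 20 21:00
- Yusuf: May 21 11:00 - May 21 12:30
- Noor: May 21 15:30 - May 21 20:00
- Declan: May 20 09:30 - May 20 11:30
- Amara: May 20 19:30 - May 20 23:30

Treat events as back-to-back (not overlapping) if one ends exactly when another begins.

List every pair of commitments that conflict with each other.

Sorted by start: Declan, Dmitri, Amara, Aoife, Marcus, Yusuf, Noor.
Dmitri starts after Declan ends; Declan is clear from here.
Amara starts before Dmitri ends → Dmitri and Amara overlap.
Aoife starts after Dmitri ends; Dmitri is clear from here.
Aoife starts after Amara ends; Amara is clear from here.
Marcus starts before Aoife ends → Aoife and Marcus overlap.
Yusuf starts exactly when Aoife ends (back-to-back, no overlap); Aoife is clear from here.
Yusuf starts before Marcus ends → Marcus and Yusuf overlap.
Noor starts after Marcus ends.
Noor starts after Yusuf ends.

Amara & Dmitri, Aoife & Marcus, Marcus & Yusuf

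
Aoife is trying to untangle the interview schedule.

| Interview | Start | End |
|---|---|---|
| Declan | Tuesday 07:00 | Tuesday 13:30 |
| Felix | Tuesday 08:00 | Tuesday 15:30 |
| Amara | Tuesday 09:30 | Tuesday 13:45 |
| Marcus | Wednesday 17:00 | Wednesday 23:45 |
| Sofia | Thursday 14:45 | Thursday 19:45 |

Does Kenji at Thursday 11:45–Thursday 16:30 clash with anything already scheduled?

Declan: ends Tuesday 13:30 at or before Kenji starts Thursday 11:45 → clear.
Felix: ends Tuesday 15:30 at or before Kenji starts Thursday 11:45 → clear.
Amara: ends Tuesday 13:45 at or before Kenji starts Thursday 11:45 → clear.
Marcus: ends Wednesday 23:45 at or before Kenji starts Thursday 11:45 → clear.
Sofia: starts Thursday 14:45 before Kenji ends Thursday 16:30, and ends Thursday 19:45 after Kenji starts Thursday 11:45 → overlap.
Kenji overlaps Sofia.

Yes — it overlaps Sofia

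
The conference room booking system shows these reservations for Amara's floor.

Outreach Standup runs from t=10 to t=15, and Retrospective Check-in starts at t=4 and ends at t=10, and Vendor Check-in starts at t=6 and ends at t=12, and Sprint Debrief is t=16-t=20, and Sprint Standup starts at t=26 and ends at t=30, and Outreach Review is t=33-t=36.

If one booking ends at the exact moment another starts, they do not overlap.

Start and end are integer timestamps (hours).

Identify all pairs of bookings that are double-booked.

Sorted by start: Retrospective Check-in, Vendor Check-in, Outreach Standup, Sprint Debrief, Sprint Standup, Outreach Review.
Vendor Check-in starts before Retrospective Check-in ends → Retrospective Check-in and Vendor Check-in overlap.
Outreach Standup starts exactly when Retrospective Check-in ends (back-to-back, no overlap); Retrospective Check-in is clear from here.
Outreach Standup starts before Vendor Check-in ends → Vendor Check-in and Outreach Standup overlap.
Sprint Debrief starts after Vendor Check-in ends; Vendor Check-in is clear from here.
Sprint Debrief starts after Outreach Standup ends; Outreach Standup is clear from here.
Sprint Standup starts after Sprint Debrief ends; Sprint Debrief is clear from here.
Outreach Review starts after Sprint Standup ends.

Outreach Standup & Vendor Check-in, Retrospective Check-in & Vendor Check-in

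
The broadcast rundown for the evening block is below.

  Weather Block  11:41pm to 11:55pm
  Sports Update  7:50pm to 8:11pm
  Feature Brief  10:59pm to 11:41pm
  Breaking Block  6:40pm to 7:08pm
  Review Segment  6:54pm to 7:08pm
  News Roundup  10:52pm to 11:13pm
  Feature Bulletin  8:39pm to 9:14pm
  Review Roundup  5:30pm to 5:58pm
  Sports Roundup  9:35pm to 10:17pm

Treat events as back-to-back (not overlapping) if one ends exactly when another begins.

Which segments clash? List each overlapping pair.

Breaking Block & Review Segment, Feature Brief & News Roundup

Two intervals overlap when each starts before the other ends.
Sorted by start: Review Roundup, Breaking Block, Review Segment, Sports Update, Feature Bulletin, Sports Roundup, News Roundup, Feature Brief, Weather Block.
Breaking Block starts after Review Roundup ends — done with Review Roundup.
Review Segment starts before Breaking Block ends → Breaking Block and Review Segment overlap.
Sports Update starts after Breaking Block ends — done with Breaking Block.
Sports Update starts after Review Segment ends — done with Review Segment.
Feature Bulletin starts after Sports Update ends — done with Sports Update.
Sports Roundup starts after Feature Bulletin ends — done with Feature Bulletin.
News Roundup starts after Sports Roundup ends — done with Sports Roundup.
Feature Brief starts before News Roundup ends → News Roundup and Feature Brief overlap.
Weather Block starts after News Roundup ends.
Weather Block starts exactly when Feature Brief ends (back-to-back, no overlap).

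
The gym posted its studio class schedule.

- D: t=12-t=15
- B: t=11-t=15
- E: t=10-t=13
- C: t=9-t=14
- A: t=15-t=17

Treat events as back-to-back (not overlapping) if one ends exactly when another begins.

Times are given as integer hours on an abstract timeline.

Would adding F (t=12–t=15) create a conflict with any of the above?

Yes — it overlaps B, C, D, E

C: starts t=9 before F ends t=15, and ends t=14 after F starts t=12 → overlap.
E: starts t=10 before F ends t=15, and ends t=13 after F starts t=12 → overlap.
B: starts t=11 before F ends t=15, and ends t=15 after F starts t=12 → overlap.
D: starts t=12 before F ends t=15, and ends t=15 after F starts t=12 → overlap.
A: starts t=15 at or after F ends t=15 → clear.
F overlaps B, C, D, E.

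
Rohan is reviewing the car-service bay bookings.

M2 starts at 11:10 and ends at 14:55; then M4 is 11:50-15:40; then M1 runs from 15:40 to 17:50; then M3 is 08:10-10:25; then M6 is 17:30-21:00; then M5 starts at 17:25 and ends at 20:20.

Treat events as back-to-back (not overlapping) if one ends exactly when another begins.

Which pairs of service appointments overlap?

Sorted by start: M3, M2, M4, M1, M5, M6.
M2 starts after M3 ends, so M3 has no further overlaps.
M4 starts before M2 ends → M2 and M4 overlap.
M1 starts after M2 ends, so M2 has no further overlaps.
M1 starts exactly when M4 ends (back-to-back, no overlap), so M4 has no further overlaps.
M5 starts before M1 ends → M1 and M5 overlap.
M6 starts before M1 ends → M1 and M6 overlap.
M6 starts before M5 ends → M5 and M6 overlap.

M1 & M5, M1 & M6, M2 & M4, M5 & M6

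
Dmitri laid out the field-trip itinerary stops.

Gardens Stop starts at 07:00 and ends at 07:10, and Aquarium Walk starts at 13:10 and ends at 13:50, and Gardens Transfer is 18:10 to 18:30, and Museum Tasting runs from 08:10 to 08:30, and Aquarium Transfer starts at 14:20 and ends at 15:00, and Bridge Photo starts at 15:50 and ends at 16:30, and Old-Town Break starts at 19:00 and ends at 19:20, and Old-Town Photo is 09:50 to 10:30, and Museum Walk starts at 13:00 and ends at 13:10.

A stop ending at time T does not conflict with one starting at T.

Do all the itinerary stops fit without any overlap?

Check each pair: they overlap iff neither finishes before the other starts.
Sorted by start: Gardens Stop, Museum Tasting, Old-Town Photo, Museum Walk, Aquarium Walk, Aquarium Transfer, Bridge Photo, Gardens Transfer, Old-Town Break.
Museum Tasting starts after Gardens Stop ends; Gardens Stop is clear from here.
Old-Town Photo starts after Museum Tasting ends; Museum Tasting is clear from here.
Museum Walk starts after Old-Town Photo ends; Old-Town Photo is clear from here.
Aquarium Walk starts exactly when Museum Walk ends (back-to-back, no overlap); Museum Walk is clear from here.
Aquarium Transfer starts after Aquarium Walk ends; Aquarium Walk is clear from here.
Bridge Photo starts after Aquarium Transfer ends; Aquarium Transfer is clear from here.
Gardens Transfer starts after Bridge Photo ends; Bridge Photo is clear from here.
Old-Town Break starts after Gardens Transfer ends.
Every pair is clear; the schedule has no overlaps.

Yes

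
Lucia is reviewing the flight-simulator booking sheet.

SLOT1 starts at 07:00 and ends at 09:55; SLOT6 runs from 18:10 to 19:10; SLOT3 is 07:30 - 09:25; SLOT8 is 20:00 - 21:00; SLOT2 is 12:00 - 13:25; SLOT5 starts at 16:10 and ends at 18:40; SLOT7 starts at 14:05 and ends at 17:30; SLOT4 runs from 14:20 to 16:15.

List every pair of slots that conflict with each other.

SLOT1 & SLOT3, SLOT4 & SLOT5, SLOT4 & SLOT7, SLOT5 & SLOT6, SLOT5 & SLOT7

Sorted by start: SLOT1, SLOT3, SLOT2, SLOT7, SLOT4, SLOT5, SLOT6, SLOT8.
SLOT3 starts before SLOT1 ends → SLOT1 and SLOT3 overlap.
SLOT2 starts after SLOT1 ends, so nothing later overlaps SLOT1 either.
SLOT2 starts after SLOT3 ends, so nothing later overlaps SLOT3 either.
SLOT7 starts after SLOT2 ends, so nothing later overlaps SLOT2 either.
SLOT4 starts before SLOT7 ends → SLOT7 and SLOT4 overlap.
SLOT5 starts before SLOT7 ends → SLOT7 and SLOT5 overlap.
SLOT6 starts after SLOT7 ends, so nothing later overlaps SLOT7 either.
SLOT5 starts before SLOT4 ends → SLOT4 and SLOT5 overlap.
SLOT6 starts after SLOT4 ends, so nothing later overlaps SLOT4 either.
SLOT6 starts before SLOT5 ends → SLOT5 and SLOT6 overlap.
SLOT8 starts after SLOT5 ends.
SLOT8 starts after SLOT6 ends.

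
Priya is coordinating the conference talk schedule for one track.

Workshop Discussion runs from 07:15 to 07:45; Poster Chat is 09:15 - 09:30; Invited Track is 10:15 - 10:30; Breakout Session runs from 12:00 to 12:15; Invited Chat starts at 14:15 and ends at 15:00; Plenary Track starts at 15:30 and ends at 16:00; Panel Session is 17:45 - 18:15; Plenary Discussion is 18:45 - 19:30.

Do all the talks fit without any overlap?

Check each pair: they overlap iff neither finishes before the other starts.
Sorted by start: Workshop Discussion, Poster Chat, Invited Track, Breakout Session, Invited Chat, Plenary Track, Panel Session, Plenary Discussion.
Poster Chat starts after Workshop Discussion ends, so nothing later overlaps Workshop Discussion either.
Invited Track starts after Poster Chat ends, so nothing later overlaps Poster Chat either.
Breakout Session starts after Invited Track ends, so nothing later overlaps Invited Track either.
Invited Chat starts after Breakout Session ends, so nothing later overlaps Breakout Session either.
Plenary Track starts after Invited Chat ends, so nothing later overlaps Invited Chat either.
Panel Session starts after Plenary Track ends, so nothing later overlaps Plenary Track either.
Plenary Discussion starts after Panel Session ends.
Every pair is clear; the schedule has no overlaps.

Yes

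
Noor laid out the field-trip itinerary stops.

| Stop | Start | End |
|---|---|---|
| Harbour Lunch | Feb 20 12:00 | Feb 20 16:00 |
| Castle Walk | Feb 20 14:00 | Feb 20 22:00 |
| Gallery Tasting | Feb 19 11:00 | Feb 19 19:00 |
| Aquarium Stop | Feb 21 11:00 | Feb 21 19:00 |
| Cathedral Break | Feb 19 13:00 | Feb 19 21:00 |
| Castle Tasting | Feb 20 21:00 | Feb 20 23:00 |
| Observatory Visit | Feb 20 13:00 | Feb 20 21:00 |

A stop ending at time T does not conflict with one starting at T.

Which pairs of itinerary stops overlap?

Castle Tasting & Castle Walk, Castle Walk & Harbour Lunch, Castle Walk & Observatory Visit, Cathedral Break & Gallery Tasting, Harbour Lunch & Observatory Visit

Sorted by start: Gallery Tasting, Cathedral Break, Harbour Lunch, Observatory Visit, Castle Walk, Castle Tasting, Aquarium Stop.
Cathedral Break starts before Gallery Tasting ends → Gallery Tasting and Cathedral Break overlap.
Harbour Lunch starts after Gallery Tasting ends, so nothing later overlaps Gallery Tasting either.
Harbour Lunch starts after Cathedral Break ends, so nothing later overlaps Cathedral Break either.
Observatory Visit starts before Harbour Lunch ends → Harbour Lunch and Observatory Visit overlap.
Castle Walk starts before Harbour Lunch ends → Harbour Lunch and Castle Walk overlap.
Castle Tasting starts after Harbour Lunch ends, so nothing later overlaps Harbour Lunch either.
Castle Walk starts before Observatory Visit ends → Observatory Visit and Castle Walk overlap.
Castle Tasting starts exactly when Observatory Visit ends (back-to-back, no overlap), so nothing later overlaps Observatory Visit either.
Castle Tasting starts before Castle Walk ends → Castle Walk and Castle Tasting overlap.
Aquarium Stop starts after Castle Walk ends.
Aquarium Stop starts after Castle Tasting ends.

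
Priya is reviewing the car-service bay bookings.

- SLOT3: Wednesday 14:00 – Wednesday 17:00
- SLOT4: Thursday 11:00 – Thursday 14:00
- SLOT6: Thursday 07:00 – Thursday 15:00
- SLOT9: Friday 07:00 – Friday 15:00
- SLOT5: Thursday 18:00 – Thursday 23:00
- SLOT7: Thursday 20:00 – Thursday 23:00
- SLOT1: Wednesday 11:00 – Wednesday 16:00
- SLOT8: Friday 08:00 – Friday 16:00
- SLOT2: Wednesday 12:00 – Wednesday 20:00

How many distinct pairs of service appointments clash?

Sorted by start: SLOT1, SLOT2, SLOT3, SLOT6, SLOT4, SLOT5, SLOT7, SLOT9, SLOT8.
SLOT2 starts before SLOT1 ends → SLOT1 and SLOT2 overlap.
SLOT3 starts before SLOT1 ends → SLOT1 and SLOT3 overlap.
SLOT6 starts after SLOT1 ends — done with SLOT1.
SLOT3 starts before SLOT2 ends → SLOT2 and SLOT3 overlap.
SLOT6 starts after SLOT2 ends — done with SLOT2.
SLOT6 starts after SLOT3 ends — done with SLOT3.
SLOT4 starts before SLOT6 ends → SLOT6 and SLOT4 overlap.
SLOT5 starts after SLOT6 ends — done with SLOT6.
SLOT5 starts after SLOT4 ends — done with SLOT4.
SLOT7 starts before SLOT5 ends → SLOT5 and SLOT7 overlap.
SLOT9 starts after SLOT5 ends — done with SLOT5.
SLOT9 starts after SLOT7 ends — done with SLOT7.
SLOT8 starts before SLOT9 ends → SLOT9 and SLOT8 overlap.
Overlapping pairs: SLOT1 & SLOT2, SLOT1 & SLOT3, SLOT2 & SLOT3, SLOT4 & SLOT6, SLOT5 & SLOT7, SLOT8 & SLOT9 — 6 in total.

6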